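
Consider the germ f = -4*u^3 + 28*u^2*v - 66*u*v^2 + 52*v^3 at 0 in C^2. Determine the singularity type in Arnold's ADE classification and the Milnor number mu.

The Hessian of f at 0 is [[0, 0], [0, 0]] with rank 0, so corank 2. A Groebner basis of the Jacobian ideal J(f) in C{u,v} is {v^3, u^2 - 3*v^2/2, u*v - 3*v^2/2}; counting standard monomials gives mu = 4. Corank 2; j^3 = -2*(u - 2*v)*(2*u^2 - 10*u*v + 13*v^2) splits into three distinct lines over C (the quadratic factor has nonzero discriminant), so D_4.

Type D4, Milnor number mu = 4.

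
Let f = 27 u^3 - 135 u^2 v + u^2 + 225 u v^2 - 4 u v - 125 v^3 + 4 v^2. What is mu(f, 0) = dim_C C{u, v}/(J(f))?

The Hessian of f at 0 has rank 1. Corank 1: A-series; mu = 2 gives A_2.

2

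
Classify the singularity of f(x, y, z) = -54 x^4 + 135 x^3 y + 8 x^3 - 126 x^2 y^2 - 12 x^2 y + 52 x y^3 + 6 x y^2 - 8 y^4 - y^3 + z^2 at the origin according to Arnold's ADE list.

E7

The Hessian of f at 0 has rank 1. Corank 2; j^3 = (2*x - y)^3 is a perfect cube, so E-series; the 4-jet and mu = 7 give E_7.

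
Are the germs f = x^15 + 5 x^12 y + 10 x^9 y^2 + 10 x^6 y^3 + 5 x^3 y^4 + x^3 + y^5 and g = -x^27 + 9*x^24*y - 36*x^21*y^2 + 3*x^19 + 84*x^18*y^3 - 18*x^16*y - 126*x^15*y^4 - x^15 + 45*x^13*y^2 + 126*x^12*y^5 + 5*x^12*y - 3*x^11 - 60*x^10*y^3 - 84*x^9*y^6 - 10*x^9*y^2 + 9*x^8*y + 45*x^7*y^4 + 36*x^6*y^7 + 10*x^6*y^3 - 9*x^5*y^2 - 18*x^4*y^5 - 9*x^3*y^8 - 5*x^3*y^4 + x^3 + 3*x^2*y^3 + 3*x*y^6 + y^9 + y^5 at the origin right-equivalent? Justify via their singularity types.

Yes.

The Hessian of f at 0 is [[0, 0], [0, 0]] with rank 0, so corank 2. A Groebner basis of the Jacobian ideal J(f) in C{x,y} is {y^4, x^2}; counting standard monomials gives mu = 8. Corank 2; j^3 = x^3 is a perfect cube, so E-series; the 5-jet and mu = 8 give E_8. The Hessian of g at 0 is [[0, 0], [0, 0]] with rank 0, so corank 2. A Groebner basis of the Jacobian ideal J(g) in C{x,y} is {x^2/2 + x*y^3, y^4, x^3, x^2*y}; counting standard monomials gives mu = 8. Corank 2; j^3 = x^3 is a perfect cube, so E-series; the 5-jet and mu = 8 give E_8. Both have type E_8, hence right-equivalent.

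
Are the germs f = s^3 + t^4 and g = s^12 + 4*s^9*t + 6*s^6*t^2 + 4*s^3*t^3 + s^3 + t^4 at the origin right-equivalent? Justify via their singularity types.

Yes.

The Hessian of f at 0 is [[0, 0], [0, 0]] with rank 0, so corank 2. A Groebner basis of the Jacobian ideal J(f) in C{s,t} is {t^3, s^2}; counting standard monomials gives mu = 6. Corank 2; j^3 = s^3 is a perfect cube, so E-series; the 4-jet and mu = 6 give E_6. The Hessian of g at 0 is [[0, 0], [0, 0]] with rank 0, so corank 2. A Groebner basis of the Jacobian ideal J(g) in C{s,t} is {t^3, s^2}; counting standard monomials gives mu = 6. Corank 2; j^3 = s^3 is a perfect cube, so E-series; the 4-jet and mu = 6 give E_6. Both have type E_6, hence right-equivalent.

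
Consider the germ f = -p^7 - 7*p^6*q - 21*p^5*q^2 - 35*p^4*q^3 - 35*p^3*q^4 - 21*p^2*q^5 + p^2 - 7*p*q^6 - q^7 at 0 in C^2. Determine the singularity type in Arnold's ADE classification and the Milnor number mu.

Type A_6, Milnor number mu = 6.

The Hessian of f at 0 has rank 1. Corank 1: A-series; mu = 6 gives A_6.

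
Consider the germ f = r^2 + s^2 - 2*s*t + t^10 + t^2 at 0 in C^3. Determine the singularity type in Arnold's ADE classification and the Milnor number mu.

Type A_{9}, Milnor number mu = 9.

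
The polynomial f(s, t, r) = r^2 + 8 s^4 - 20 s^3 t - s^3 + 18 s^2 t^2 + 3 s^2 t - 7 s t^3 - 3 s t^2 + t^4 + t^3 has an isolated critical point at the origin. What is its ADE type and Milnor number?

Type E7, Milnor number mu = 7.

The Hessian of f at 0 is [[0, 0, 0], [0, 0, 0], [0, 0, 2]] with rank 1, so corank 2. A Groebner basis of the Jacobian ideal J(f) in C{s,t,r} is {3*s^2/4 - 3*s*t/2 + t^4 - t^3/4 + 3*t^2/4, s^3 - 9*s^2/4 + 9*s*t/2 - t^3/4 - 9*t^2/4, s^2*t - 7*s^2/4 + 7*s*t/2 - 5*t^3/12 - 7*t^2/4, -s^2 + s*t^2 + 2*s*t - 2*t^3/3 - t^2, r}; counting standard monomials gives mu = 7. Corank 2; j^3 = -(s - t)^3 is a perfect cube, so E-series; the 4-jet and mu = 7 give E_7.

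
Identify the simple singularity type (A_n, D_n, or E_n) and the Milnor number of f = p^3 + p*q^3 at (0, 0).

Type E7, Milnor number mu = 7.

The Hessian of f at 0 has rank 0. Corank 2; j^3 = p^3 is a perfect cube, so E-series; the 4-jet and mu = 7 give E_7.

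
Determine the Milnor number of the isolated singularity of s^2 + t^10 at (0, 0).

The Hessian of f at 0 has rank 1. Corank 1: A-series; mu = 9 gives A_9.

9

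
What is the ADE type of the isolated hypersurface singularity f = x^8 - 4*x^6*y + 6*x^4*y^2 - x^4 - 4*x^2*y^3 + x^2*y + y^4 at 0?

D_{5}

The Hessian of f at 0 has rank 0. Corank 2; j^3 = x^2*y has shape L^2 M (L != M), so D-series; mu = 5 gives D_5.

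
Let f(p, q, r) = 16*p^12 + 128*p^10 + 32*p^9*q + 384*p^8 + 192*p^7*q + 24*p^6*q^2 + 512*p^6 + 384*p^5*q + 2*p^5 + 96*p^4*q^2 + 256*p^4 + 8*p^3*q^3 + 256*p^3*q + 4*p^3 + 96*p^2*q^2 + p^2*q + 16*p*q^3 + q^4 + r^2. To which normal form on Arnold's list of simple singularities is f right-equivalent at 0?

D5

The Hessian of f at 0 has rank 1. Corank 2; j^3 = p^2*(4*p + q) has shape L^2 M (L != M), so D-series; mu = 5 gives D_5.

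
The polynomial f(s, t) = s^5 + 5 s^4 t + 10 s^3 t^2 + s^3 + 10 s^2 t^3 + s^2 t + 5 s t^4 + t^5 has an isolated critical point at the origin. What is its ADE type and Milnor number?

The Hessian of f at 0 has rank 0. Corank 2; j^3 = s^2*(s + t) has shape L^2 M (L != M), so D-series; mu = 6 gives D_6.

Type D_6, Milnor number mu = 6.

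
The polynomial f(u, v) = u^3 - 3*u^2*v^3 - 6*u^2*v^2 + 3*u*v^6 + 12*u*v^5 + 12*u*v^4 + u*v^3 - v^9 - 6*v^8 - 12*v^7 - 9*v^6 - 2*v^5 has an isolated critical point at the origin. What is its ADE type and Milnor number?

Type E_7, Milnor number mu = 7.

The Hessian of f at 0 is [[0, 0], [0, 0]] with rank 0, so corank 2. A Groebner basis of the Jacobian ideal J(f) in C{u,v} is {-u^2/4 + v^4 - v^3/12, u^3, u^2*v + u^2/12 + v^3/36, -u^2/2 + u*v^2 - v^3/6}; counting standard monomials gives mu = 7. Corank 2; j^3 = u^3 is a perfect cube, so E-series; the 4-jet and mu = 7 give E_7.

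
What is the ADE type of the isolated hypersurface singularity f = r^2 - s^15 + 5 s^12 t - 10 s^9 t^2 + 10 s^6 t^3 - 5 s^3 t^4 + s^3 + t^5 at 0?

The Hessian of f at 0 is [[0, 0, 0], [0, 0, 0], [0, 0, 2]] with rank 1, so corank 2. A Groebner basis of the Jacobian ideal J(f) in C{s,t,r} is {t^4, s^2, r}; counting standard monomials gives mu = 8. Corank 2; j^3 = s^3 is a perfect cube, so E-series; the 5-jet and mu = 8 give E_8.

E8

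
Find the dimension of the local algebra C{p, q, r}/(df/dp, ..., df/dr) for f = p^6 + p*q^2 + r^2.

7

The Hessian of f at 0 is [[0, 0, 0], [0, 0, 0], [0, 0, 2]] with rank 1, so corank 2. A Groebner basis of the Jacobian ideal J(f) in C{p,q,r} is {p^5 + q^2/6, q^3, p*q, r}; counting standard monomials gives mu = 7. Corank 2; j^3 = p*q^2 has shape L^2 M (L != M), so D-series; mu = 7 gives D_7.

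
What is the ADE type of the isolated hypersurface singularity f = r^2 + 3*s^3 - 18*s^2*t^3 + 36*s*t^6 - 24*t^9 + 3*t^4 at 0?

E_6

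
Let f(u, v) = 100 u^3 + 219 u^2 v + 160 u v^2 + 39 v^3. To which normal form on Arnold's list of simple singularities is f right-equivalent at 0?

D_{4}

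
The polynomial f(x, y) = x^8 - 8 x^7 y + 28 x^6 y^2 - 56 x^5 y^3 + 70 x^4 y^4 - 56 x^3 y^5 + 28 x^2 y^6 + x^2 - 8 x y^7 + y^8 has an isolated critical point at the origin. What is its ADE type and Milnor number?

Type A7, Milnor number mu = 7.

The Hessian of f at 0 has rank 1. Corank 1: A-series; mu = 7 gives A_7.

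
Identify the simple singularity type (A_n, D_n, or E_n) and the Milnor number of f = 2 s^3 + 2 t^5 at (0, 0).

Type E_8, Milnor number mu = 8.

The Hessian of f at 0 is [[0, 0], [0, 0]] with rank 0, so corank 2. A Groebner basis of the Jacobian ideal J(f) in C{s,t} is {t^4, s^2}; counting standard monomials gives mu = 8. Corank 2; j^3 = 2*s^3 is a perfect cube, so E-series; the 5-jet and mu = 8 give E_8.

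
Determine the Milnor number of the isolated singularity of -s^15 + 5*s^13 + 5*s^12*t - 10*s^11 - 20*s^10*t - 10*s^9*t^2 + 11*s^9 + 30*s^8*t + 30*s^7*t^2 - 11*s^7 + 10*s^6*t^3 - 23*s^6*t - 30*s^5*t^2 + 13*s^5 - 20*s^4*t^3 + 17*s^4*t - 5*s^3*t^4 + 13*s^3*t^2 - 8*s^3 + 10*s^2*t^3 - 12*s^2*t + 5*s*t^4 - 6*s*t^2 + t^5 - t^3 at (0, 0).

8

The Hessian of f at 0 has rank 0. Corank 2; j^3 = -(2*s + t)^3 is a perfect cube, so E-series; the 5-jet and mu = 8 give E_8.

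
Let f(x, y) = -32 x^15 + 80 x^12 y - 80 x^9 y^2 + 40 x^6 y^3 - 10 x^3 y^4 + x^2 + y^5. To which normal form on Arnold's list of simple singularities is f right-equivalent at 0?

A_{4}

The Hessian of f at 0 has rank 1. Corank 1: A-series; mu = 4 gives A_4.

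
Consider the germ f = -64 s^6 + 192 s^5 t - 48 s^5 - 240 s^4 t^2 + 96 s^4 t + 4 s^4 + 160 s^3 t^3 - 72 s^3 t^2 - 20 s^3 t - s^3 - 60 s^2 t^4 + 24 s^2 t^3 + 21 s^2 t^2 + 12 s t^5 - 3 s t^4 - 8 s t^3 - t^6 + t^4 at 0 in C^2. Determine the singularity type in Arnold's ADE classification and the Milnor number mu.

Type E_{6}, Milnor number mu = 6.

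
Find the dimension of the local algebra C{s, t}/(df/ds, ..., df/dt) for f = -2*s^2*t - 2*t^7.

8

The Hessian of f at 0 is [[0, 0], [0, 0]] with rank 0, so corank 2. A Groebner basis of the Jacobian ideal J(f) in C{s,t} is {s^2/7 + t^6, s^3, s*t}; counting standard monomials gives mu = 8. Corank 2; j^3 = -2*s^2*t has shape L^2 M (L != M), so D-series; mu = 8 gives D_8.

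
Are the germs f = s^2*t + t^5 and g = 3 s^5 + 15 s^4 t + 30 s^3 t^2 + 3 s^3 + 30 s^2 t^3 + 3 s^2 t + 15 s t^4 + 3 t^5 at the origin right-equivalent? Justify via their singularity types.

Yes.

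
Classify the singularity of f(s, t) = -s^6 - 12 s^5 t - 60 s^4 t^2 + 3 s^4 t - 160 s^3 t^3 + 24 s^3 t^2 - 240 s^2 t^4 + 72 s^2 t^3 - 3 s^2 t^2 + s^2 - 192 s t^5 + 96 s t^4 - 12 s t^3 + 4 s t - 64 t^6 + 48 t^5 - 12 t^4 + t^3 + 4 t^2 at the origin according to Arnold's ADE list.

The Hessian of f at 0 has rank 1. Corank 1: A-series; mu = 2 gives A_2.

A_2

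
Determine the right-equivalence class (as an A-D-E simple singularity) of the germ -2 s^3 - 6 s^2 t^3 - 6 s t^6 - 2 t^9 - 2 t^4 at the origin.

E_6

The Hessian of f at 0 has rank 0. Corank 2; j^3 = -2*s^3 is a perfect cube, so E-series; the 4-jet and mu = 6 give E_6.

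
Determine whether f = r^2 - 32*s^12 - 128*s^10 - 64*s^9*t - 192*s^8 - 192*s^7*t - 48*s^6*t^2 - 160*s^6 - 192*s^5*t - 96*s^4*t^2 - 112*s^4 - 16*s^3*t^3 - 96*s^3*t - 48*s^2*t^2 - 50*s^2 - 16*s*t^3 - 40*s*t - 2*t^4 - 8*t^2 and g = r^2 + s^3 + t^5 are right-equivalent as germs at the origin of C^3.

The Hessian of f at 0 has rank 2. Corank 1: A-series; mu = 3 gives A_3. The Hessian of g at 0 has rank 1. Corank 2; j^3 = s^3 is a perfect cube, so E-series; the 5-jet and mu = 8 give E_8. f is A_3 but g is E_8, hence not right-equivalent.

No.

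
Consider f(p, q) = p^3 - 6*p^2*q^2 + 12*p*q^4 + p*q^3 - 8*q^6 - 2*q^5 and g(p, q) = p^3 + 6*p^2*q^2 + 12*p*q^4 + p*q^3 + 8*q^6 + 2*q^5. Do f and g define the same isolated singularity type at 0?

The Hessian of f at 0 is [[0, 0], [0, 0]] with rank 0, so corank 2. A Groebner basis of the Jacobian ideal J(f) in C{p,q} is {-p^2/4 + q^4 - q^3/12, p^3, p^2*q + p^2/12 + q^3/36, -p^2/2 + p*q^2 - q^3/6}; counting standard monomials gives mu = 7. Corank 2; j^3 = p^3 is a perfect cube, so E-series; the 4-jet and mu = 7 give E_7. The Hessian of g at 0 is [[0, 0], [0, 0]] with rank 0, so corank 2. A Groebner basis of the Jacobian ideal J(g) in C{p,q} is {-p^2/4 + q^4 - q^3/12, p^3, p^2*q + p^2/12 + q^3/36, p^2/2 + p*q^2 + q^3/6}; counting standard monomials gives mu = 7. Corank 2; j^3 = p^3 is a perfect cube, so E-series; the 4-jet and mu = 7 give E_7. Both have type E_7, hence right-equivalent.

Yes.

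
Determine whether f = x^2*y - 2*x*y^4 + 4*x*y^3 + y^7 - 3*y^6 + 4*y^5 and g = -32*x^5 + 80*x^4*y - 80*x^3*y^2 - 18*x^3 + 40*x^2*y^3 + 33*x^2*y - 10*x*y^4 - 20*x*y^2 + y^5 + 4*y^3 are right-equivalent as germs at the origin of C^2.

No.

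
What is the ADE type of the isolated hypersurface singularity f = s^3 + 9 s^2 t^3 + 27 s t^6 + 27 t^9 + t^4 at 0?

E_{6}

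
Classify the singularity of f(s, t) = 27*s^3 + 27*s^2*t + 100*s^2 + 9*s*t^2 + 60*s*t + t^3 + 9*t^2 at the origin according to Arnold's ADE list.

The Hessian of f at 0 is [[200, 60], [60, 18]] with rank 1, so corank 1. A Groebner basis of the Jacobian ideal J(f) in C{s,t} is {t^2, s + 3*t/10}; counting standard monomials gives mu = 2. Corank 1: A-series; mu = 2 gives A_2.

A2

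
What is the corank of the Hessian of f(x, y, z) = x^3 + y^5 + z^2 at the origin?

2

Hessian at 0 has rank 1.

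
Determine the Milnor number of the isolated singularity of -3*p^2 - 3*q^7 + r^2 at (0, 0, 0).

6

The Hessian of f at 0 is [[-6, 0, 0], [0, 0, 0], [0, 0, 2]] with rank 2, so corank 1. A Groebner basis of the Jacobian ideal J(f) in C{p,q,r} is {q^6, p, r}; counting standard monomials gives mu = 6. Corank 1: A-series; mu = 6 gives A_6.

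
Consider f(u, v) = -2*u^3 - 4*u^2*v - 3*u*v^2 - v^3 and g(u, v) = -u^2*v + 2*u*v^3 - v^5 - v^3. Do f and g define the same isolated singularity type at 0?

The Hessian of f at 0 is [[0, 0], [0, 0]] with rank 0, so corank 2. A Groebner basis of the Jacobian ideal J(f) in C{u,v} is {v^3, u^2 - 3*v^2/2, u*v + 3*v^2/2}; counting standard monomials gives mu = 4. Corank 2; j^3 = -(u + v)*(2*u^2 + 2*u*v + v^2) splits into three distinct lines over C (the quadratic factor has nonzero discriminant), so D_4. The Hessian of g at 0 is [[0, 0], [0, 0]] with rank 0, so corank 2. A Groebner basis of the Jacobian ideal J(g) in C{u,v} is {v^3, u^2 + 3*v^2, u*v}; counting standard monomials gives mu = 4. Corank 2; j^3 = -v*(u^2 + v^2) splits into three distinct lines over C (the quadratic factor has nonzero discriminant), so D_4. Both have type D_4, hence right-equivalent.

Yes.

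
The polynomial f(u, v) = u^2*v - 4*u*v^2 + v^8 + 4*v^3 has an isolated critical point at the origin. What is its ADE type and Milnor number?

The Hessian of f at 0 has rank 0. Corank 2; j^3 = v*(u - 2*v)^2 has shape L^2 M (L != M), so D-series; mu = 9 gives D_9.

Type D9, Milnor number mu = 9.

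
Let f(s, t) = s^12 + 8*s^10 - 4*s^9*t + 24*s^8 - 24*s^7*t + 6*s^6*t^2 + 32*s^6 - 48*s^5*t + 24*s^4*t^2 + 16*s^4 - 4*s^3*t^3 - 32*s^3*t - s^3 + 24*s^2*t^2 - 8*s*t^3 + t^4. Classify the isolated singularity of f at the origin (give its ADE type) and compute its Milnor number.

Type E_6, Milnor number mu = 6.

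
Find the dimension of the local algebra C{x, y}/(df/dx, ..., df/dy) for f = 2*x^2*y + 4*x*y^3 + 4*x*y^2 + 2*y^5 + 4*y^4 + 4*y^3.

4

The Hessian of f at 0 has rank 0. Corank 2; j^3 = 2*y*(x^2 + 2*x*y + 2*y^2) splits into three distinct lines over C (the quadratic factor has nonzero discriminant), so D_4.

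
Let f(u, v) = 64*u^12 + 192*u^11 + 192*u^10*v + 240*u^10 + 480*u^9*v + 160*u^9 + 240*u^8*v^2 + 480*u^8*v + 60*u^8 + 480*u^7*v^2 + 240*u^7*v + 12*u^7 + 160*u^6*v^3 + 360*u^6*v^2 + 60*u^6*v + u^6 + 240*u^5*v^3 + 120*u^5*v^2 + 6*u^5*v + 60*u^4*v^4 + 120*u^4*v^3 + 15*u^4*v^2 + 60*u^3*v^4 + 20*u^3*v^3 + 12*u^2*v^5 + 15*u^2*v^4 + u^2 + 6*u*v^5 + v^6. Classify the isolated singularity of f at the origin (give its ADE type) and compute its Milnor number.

The Hessian of f at 0 has rank 1. Corank 1: A-series; mu = 5 gives A_5.

Type A5, Milnor number mu = 5.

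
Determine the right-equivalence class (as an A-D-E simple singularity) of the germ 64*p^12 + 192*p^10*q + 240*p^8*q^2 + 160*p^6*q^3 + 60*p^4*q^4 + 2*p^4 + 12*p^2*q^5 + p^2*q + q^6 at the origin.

The Hessian of f at 0 has rank 0. Corank 2; j^3 = p^2*q has shape L^2 M (L != M), so D-series; mu = 7 gives D_7.

D7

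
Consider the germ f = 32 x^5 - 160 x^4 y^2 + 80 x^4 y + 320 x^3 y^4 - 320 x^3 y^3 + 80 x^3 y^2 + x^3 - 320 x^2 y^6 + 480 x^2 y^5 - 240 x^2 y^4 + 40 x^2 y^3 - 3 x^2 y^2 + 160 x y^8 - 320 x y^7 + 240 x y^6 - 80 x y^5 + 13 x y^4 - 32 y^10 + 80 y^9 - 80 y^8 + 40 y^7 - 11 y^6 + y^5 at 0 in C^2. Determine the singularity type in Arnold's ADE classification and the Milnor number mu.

Type E_{8}, Milnor number mu = 8.

The Hessian of f at 0 is [[0, 0], [0, 0]] with rank 0, so corank 2. A Groebner basis of the Jacobian ideal J(f) in C{x,y} is {-x^2/8 + x*y^3 + x*y^2/4, x^2 - 2*x*y^2 + y^4, x^3, x^2*y - x^2/4 + x*y^2/2}; counting standard monomials gives mu = 8. Corank 2; j^3 = x^3 is a perfect cube, so E-series; the 5-jet and mu = 8 give E_8.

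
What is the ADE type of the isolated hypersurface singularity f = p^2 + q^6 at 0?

The Hessian of f at 0 is [[2, 0], [0, 0]] with rank 1, so corank 1. A Groebner basis of the Jacobian ideal J(f) in C{p,q} is {q^5, p}; counting standard monomials gives mu = 5. Corank 1: A-series; mu = 5 gives A_5.

A_5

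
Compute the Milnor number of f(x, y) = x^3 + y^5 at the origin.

8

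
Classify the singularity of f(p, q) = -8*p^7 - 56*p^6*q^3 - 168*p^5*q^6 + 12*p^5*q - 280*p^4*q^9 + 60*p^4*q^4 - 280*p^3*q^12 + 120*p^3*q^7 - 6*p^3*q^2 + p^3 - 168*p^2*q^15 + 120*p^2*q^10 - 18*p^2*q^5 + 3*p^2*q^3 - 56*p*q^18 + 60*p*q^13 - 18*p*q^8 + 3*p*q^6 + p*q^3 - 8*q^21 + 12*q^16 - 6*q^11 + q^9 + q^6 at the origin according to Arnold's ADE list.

E_7

The Hessian of f at 0 is [[0, 0], [0, 0]] with rank 0, so corank 2. A Groebner basis of the Jacobian ideal J(f) in C{p,q} is {p^3, p*q^2, 3*p^2 + q^3}; counting standard monomials gives mu = 7. Corank 2; j^3 = p^3 is a perfect cube, so E-series; the 4-jet and mu = 7 give E_7.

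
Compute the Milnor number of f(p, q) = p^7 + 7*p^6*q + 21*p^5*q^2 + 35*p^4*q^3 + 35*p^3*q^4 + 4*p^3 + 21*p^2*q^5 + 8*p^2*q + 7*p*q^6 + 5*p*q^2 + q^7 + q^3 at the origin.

8

The Hessian of f at 0 is [[0, 0], [0, 0]] with rank 0, so corank 2. A Groebner basis of the Jacobian ideal J(f) in C{p,q} is {-128*p*q/7 + q^6 - 64*q^2/7, p*q^2 + q^3/2, p^2 + 3*p*q/2 + q^2/2}; counting standard monomials gives mu = 8. Corank 2; j^3 = (p + q)*(2*p + q)^2 has shape L^2 M (L != M), so D-series; mu = 8 gives D_8.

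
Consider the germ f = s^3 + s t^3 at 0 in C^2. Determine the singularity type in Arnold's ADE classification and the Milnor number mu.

Type E_{7}, Milnor number mu = 7.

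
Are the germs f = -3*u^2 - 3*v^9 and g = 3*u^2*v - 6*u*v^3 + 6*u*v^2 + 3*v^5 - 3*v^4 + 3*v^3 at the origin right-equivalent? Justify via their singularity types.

The Hessian of f at 0 is [[-6, 0], [0, 0]] with rank 1, so corank 1. A Groebner basis of the Jacobian ideal J(f) in C{u,v} is {v^8, u}; counting standard monomials gives mu = 8. Corank 1: A-series; mu = 8 gives A_8. The Hessian of g at 0 is [[0, 0], [0, 0]] with rank 0, so corank 2. A Groebner basis of the Jacobian ideal J(g) in C{u,v} is {u*v^2 + u*v + v^2, -u*v + v^3 - v^2, u^2 + 6*u*v + 5*v^2}; counting standard monomials gives mu = 5. Corank 2; j^3 = 3*v*(u + v)^2 has shape L^2 M (L != M), so D-series; mu = 5 gives D_5. f is A_8 but g is D_5, hence not right-equivalent.

No.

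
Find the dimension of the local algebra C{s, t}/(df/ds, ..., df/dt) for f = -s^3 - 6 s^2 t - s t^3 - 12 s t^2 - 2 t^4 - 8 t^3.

7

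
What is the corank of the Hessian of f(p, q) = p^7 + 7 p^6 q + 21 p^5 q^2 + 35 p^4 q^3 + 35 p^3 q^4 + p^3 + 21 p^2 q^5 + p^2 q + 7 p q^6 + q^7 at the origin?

2

Hessian at 0 has rank 0.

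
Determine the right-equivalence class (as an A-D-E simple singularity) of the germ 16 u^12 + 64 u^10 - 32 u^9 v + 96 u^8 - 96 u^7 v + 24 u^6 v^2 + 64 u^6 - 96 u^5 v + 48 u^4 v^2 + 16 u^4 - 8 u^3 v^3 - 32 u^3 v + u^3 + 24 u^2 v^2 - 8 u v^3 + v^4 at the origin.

E_{6}

The Hessian of f at 0 is [[0, 0], [0, 0]] with rank 0, so corank 2. A Groebner basis of the Jacobian ideal J(f) in C{u,v} is {v^4, u*v^2 - v^3/6, u^2}; counting standard monomials gives mu = 6. Corank 2; j^3 = u^3 is a perfect cube, so E-series; the 4-jet and mu = 6 give E_6.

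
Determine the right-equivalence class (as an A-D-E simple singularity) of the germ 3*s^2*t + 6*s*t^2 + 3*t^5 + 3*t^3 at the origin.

D6

The Hessian of f at 0 has rank 0. Corank 2; j^3 = 3*t*(s + t)^2 has shape L^2 M (L != M), so D-series; mu = 6 gives D_6.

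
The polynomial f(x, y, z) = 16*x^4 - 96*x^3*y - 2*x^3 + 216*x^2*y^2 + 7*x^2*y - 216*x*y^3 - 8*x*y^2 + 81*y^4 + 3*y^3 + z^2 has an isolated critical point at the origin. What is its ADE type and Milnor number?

The Hessian of f at 0 has rank 1. Corank 2; j^3 = -(x - y)^2*(2*x - 3*y) has shape L^2 M (L != M), so D-series; mu = 5 gives D_5.

Type D_5, Milnor number mu = 5.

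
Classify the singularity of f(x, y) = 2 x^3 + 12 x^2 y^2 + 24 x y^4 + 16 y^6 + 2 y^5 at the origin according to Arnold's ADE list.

E_8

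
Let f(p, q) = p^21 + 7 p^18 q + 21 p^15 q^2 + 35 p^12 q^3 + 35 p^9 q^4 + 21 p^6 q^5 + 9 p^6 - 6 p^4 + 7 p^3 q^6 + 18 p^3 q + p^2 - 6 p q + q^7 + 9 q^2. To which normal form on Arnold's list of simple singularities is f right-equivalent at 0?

The Hessian of f at 0 is [[2, -6], [-6, 18]] with rank 1, so corank 1. A Groebner basis of the Jacobian ideal J(f) in C{p,q} is {-p*q/81 + q^4 + q^2/27, p*q^2 - p/81 - 2*q^3 + q/27, p^2 - 6*p*q + 9*q^2}; counting standard monomials gives mu = 6. Corank 1: A-series; mu = 6 gives A_6.

A_6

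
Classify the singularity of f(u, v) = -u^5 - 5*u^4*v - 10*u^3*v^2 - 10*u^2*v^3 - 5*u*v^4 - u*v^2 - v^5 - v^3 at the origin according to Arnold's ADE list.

D_6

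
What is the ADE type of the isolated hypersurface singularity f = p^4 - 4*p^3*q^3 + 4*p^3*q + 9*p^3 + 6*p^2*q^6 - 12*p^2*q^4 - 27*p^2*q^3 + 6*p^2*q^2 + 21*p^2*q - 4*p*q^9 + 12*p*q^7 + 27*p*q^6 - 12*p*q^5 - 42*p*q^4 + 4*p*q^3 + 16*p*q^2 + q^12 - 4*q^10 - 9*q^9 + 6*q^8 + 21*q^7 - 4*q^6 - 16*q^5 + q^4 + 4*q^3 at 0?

D_{5}

The Hessian of f at 0 has rank 0. Corank 2; j^3 = (p + q)*(3*p + 2*q)^2 has shape L^2 M (L != M), so D-series; mu = 5 gives D_5.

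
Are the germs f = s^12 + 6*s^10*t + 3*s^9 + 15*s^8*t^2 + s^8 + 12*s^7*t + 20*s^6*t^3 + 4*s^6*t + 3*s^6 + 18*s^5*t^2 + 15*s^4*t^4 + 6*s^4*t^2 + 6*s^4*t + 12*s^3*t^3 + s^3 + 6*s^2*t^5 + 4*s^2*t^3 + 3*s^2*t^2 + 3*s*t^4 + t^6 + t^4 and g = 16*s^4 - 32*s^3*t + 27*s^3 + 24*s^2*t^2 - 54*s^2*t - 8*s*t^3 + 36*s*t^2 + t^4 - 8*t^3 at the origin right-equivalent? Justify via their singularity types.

The Hessian of f at 0 has rank 0. Corank 2; j^3 = s^3 is a perfect cube, so E-series; the 4-jet and mu = 6 give E_6. The Hessian of g at 0 has rank 0. Corank 2; j^3 = (3*s - 2*t)^3 is a perfect cube, so E-series; the 4-jet and mu = 6 give E_6. Both have type E_6, hence right-equivalent.

Yes.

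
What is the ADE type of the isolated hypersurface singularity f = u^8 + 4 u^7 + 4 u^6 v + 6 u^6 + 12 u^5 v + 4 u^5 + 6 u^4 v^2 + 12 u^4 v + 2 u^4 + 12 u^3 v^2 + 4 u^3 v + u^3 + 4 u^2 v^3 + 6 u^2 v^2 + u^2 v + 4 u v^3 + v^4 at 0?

The Hessian of f at 0 has rank 0. Corank 2; j^3 = u^2*(u + v) has shape L^2 M (L != M), so D-series; mu = 5 gives D_5.

D_{5}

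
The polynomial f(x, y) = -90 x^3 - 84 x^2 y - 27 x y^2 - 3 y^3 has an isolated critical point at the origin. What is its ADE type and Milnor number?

Type D_{4}, Milnor number mu = 4.

The Hessian of f at 0 is [[0, 0], [0, 0]] with rank 0, so corank 2. A Groebner basis of the Jacobian ideal J(f) in C{x,y} is {y^3, x^2 - 3*y^2/26, x*y + 9*y^2/26}; counting standard monomials gives mu = 4. Corank 2; j^3 = -3*(3*x + y)*(10*x^2 + 6*x*y + y^2) splits into three distinct lines over C (the quadratic factor has nonzero discriminant), so D_4.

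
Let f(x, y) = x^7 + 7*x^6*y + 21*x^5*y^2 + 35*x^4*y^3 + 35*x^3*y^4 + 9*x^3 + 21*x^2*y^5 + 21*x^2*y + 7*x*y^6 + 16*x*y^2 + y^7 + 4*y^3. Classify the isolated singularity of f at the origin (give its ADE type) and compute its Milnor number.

The Hessian of f at 0 has rank 0. Corank 2; j^3 = (x + y)*(3*x + 2*y)^2 has shape L^2 M (L != M), so D-series; mu = 8 gives D_8.

Type D8, Milnor number mu = 8.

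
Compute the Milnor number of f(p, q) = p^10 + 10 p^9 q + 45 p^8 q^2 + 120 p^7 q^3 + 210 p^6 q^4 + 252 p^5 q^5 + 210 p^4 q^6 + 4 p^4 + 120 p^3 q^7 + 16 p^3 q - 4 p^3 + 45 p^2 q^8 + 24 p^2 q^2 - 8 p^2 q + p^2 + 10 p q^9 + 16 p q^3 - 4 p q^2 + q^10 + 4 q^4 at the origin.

9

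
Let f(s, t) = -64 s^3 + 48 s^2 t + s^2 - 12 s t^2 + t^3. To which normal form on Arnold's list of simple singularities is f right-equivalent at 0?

A_{2}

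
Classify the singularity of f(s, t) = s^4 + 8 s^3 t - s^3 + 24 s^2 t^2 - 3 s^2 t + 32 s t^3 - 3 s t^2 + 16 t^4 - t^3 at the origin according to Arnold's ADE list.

E_{6}

The Hessian of f at 0 has rank 0. Corank 2; j^3 = -(s + t)^3 is a perfect cube, so E-series; the 4-jet and mu = 6 give E_6.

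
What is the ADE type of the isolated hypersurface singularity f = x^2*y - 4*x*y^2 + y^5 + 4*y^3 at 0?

D_{6}

The Hessian of f at 0 has rank 0. Corank 2; j^3 = y*(x - 2*y)^2 has shape L^2 M (L != M), so D-series; mu = 6 gives D_6.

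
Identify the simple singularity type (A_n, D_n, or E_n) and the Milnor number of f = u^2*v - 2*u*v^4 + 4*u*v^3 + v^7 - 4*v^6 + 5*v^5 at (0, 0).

Type D_{6}, Milnor number mu = 6.

The Hessian of f at 0 has rank 0. Corank 2; j^3 = u^2*v has shape L^2 M (L != M), so D-series; mu = 6 gives D_6.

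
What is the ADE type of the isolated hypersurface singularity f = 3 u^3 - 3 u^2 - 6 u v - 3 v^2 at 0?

The Hessian of f at 0 is [[-6, -6], [-6, -6]] with rank 1, so corank 1. A Groebner basis of the Jacobian ideal J(f) in C{u,v} is {v^2, u + v}; counting standard monomials gives mu = 2. Corank 1: A-series; mu = 2 gives A_2.

A2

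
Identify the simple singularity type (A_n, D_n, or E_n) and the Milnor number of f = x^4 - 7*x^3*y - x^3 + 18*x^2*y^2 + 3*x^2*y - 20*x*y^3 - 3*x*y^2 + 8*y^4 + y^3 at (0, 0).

Type E7, Milnor number mu = 7.

The Hessian of f at 0 has rank 0. Corank 2; j^3 = -(x - y)^3 is a perfect cube, so E-series; the 4-jet and mu = 7 give E_7.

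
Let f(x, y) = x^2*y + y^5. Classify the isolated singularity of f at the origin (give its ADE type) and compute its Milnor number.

Type D_{6}, Milnor number mu = 6.

The Hessian of f at 0 is [[0, 0], [0, 0]] with rank 0, so corank 2. A Groebner basis of the Jacobian ideal J(f) in C{x,y} is {x^2/5 + y^4, x^3, x*y}; counting standard monomials gives mu = 6. Corank 2; j^3 = x^2*y has shape L^2 M (L != M), so D-series; mu = 6 gives D_6.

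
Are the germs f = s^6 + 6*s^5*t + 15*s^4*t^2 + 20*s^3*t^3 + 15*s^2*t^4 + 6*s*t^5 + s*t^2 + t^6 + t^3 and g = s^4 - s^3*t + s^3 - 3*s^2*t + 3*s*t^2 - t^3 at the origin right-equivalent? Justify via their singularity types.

The Hessian of f at 0 has rank 0. Corank 2; j^3 = t^2*(s + t) has shape L^2 M (L != M), so D-series; mu = 7 gives D_7. The Hessian of g at 0 has rank 0. Corank 2; j^3 = (s - t)^3 is a perfect cube, so E-series; the 4-jet and mu = 7 give E_7. f is D_7 but g is E_7, hence not right-equivalent.

No.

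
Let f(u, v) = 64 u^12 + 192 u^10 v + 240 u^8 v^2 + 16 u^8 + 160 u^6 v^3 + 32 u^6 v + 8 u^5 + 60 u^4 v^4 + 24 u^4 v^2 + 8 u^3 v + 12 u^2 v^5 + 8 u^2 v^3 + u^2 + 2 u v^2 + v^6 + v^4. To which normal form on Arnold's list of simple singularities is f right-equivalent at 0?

The Hessian of f at 0 has rank 1. Corank 1: A-series; mu = 5 gives A_5.

A_{5}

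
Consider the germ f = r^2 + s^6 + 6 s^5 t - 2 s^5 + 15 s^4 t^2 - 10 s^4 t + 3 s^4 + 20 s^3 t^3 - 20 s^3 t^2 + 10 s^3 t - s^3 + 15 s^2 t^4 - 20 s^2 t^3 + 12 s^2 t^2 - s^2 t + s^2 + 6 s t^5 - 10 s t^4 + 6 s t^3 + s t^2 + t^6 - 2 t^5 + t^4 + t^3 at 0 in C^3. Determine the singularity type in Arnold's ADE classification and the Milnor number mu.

The Hessian of f at 0 is [[2, 0, 0], [0, 0, 0], [0, 0, 2]] with rank 2, so corank 1. A Groebner basis of the Jacobian ideal J(f) in C{s,t,r} is {t^2, s, r}; counting standard monomials gives mu = 2. Corank 1: A-series; mu = 2 gives A_2.

Type A2, Milnor number mu = 2.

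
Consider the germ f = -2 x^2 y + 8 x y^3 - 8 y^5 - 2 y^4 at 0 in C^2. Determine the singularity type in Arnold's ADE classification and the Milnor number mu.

The Hessian of f at 0 has rank 0. Corank 2; j^3 = -2*x^2*y has shape L^2 M (L != M), so D-series; mu = 5 gives D_5.

Type D5, Milnor number mu = 5.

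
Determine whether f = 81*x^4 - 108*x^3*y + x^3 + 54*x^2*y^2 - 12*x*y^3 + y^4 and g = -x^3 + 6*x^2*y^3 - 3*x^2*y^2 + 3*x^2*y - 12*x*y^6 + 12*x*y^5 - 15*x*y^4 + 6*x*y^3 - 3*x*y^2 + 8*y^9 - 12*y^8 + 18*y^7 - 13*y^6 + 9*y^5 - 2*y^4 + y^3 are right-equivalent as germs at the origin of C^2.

Yes.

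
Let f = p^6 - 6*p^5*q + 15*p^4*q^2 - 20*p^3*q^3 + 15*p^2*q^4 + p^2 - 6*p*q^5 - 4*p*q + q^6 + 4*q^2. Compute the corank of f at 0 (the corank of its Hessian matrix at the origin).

1

Hessian at 0 has rank 1.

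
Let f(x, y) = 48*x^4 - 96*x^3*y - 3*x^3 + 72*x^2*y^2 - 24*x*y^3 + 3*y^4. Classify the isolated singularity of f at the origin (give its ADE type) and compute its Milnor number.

The Hessian of f at 0 has rank 0. Corank 2; j^3 = -3*x^3 is a perfect cube, so E-series; the 4-jet and mu = 6 give E_6.

Type E_{6}, Milnor number mu = 6.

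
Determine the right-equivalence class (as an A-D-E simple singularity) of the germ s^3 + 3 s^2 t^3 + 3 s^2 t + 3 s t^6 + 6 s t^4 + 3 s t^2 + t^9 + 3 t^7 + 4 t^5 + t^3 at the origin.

The Hessian of f at 0 is [[0, 0], [0, 0]] with rank 0, so corank 2. A Groebner basis of the Jacobian ideal J(f) in C{s,t} is {s^2/2 + s*t^3 + s*t + t^2/2, t^4, s^3 - 3*s*t^2 - 2*t^3, s^2*t + 2*s*t^2 + t^3}; counting standard monomials gives mu = 8. Corank 2; j^3 = (s + t)^3 is a perfect cube, so E-series; the 5-jet and mu = 8 give E_8.

E_{8}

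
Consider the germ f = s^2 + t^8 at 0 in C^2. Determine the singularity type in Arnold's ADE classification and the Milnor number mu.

Type A_{7}, Milnor number mu = 7.

The Hessian of f at 0 has rank 1. Corank 1: A-series; mu = 7 gives A_7.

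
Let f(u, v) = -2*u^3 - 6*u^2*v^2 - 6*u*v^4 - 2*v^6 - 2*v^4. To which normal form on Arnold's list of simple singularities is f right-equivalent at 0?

The Hessian of f at 0 is [[0, 0], [0, 0]] with rank 0, so corank 2. A Groebner basis of the Jacobian ideal J(f) in C{u,v} is {u^3, u^2*v, u^2/2 + u*v^2, v^3}; counting standard monomials gives mu = 6. Corank 2; j^3 = -2*u^3 is a perfect cube, so E-series; the 4-jet and mu = 6 give E_6.

E6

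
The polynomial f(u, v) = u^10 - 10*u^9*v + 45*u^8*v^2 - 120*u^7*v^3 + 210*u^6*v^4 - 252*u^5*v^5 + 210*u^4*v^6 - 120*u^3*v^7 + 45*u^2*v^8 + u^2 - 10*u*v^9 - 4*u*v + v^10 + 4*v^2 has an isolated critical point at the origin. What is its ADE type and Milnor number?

Type A_9, Milnor number mu = 9.

The Hessian of f at 0 has rank 1. Corank 1: A-series; mu = 9 gives A_9.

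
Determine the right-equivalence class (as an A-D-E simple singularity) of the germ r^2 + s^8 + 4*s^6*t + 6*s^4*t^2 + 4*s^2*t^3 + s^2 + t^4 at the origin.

The Hessian of f at 0 is [[2, 0, 0], [0, 0, 0], [0, 0, 2]] with rank 2, so corank 1. A Groebner basis of the Jacobian ideal J(f) in C{s,t,r} is {t^3, s, r}; counting standard monomials gives mu = 3. Corank 1: A-series; mu = 3 gives A_3.

A_3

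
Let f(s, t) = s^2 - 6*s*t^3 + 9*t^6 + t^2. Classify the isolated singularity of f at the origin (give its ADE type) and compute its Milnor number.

Type A_1, Milnor number mu = 1.

The Hessian of f at 0 is [[2, 0], [0, 2]] with rank 2, so corank 0. A Groebner basis of the Jacobian ideal J(f) in C{s,t} is {s, t}; counting standard monomials gives mu = 1. Corank 0: nondegenerate Morse point, so A_1.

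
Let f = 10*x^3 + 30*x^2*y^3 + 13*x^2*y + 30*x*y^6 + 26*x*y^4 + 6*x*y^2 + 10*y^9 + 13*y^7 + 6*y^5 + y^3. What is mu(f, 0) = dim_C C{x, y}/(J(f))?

The Hessian of f at 0 has rank 0. Corank 2; j^3 = (2*x + y)*(5*x^2 + 4*x*y + y^2) splits into three distinct lines over C (the quadratic factor has nonzero discriminant), so D_4.

4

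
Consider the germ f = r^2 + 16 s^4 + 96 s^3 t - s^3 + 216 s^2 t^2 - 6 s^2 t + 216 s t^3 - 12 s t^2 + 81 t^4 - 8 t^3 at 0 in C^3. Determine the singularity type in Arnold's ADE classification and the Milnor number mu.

Type E6, Milnor number mu = 6.

The Hessian of f at 0 has rank 1. Corank 2; j^3 = -(s + 2*t)^3 is a perfect cube, so E-series; the 4-jet and mu = 6 give E_6.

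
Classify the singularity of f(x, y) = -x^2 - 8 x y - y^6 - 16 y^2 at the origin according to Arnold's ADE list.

The Hessian of f at 0 has rank 1. Corank 1: A-series; mu = 5 gives A_5.

A_5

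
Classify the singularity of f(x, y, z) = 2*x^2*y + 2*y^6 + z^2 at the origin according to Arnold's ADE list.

D_{7}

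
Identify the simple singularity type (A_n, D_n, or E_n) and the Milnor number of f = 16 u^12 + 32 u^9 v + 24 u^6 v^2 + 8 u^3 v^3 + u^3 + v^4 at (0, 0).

Type E_6, Milnor number mu = 6.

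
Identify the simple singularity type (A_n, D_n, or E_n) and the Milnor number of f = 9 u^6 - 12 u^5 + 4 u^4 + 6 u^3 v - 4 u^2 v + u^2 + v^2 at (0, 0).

Type A1, Milnor number mu = 1.

The Hessian of f at 0 has rank 2. Corank 0: nondegenerate Morse point, so A_1.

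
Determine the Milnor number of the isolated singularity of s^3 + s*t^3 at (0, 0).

The Hessian of f at 0 has rank 0. Corank 2; j^3 = s^3 is a perfect cube, so E-series; the 4-jet and mu = 7 give E_7.

7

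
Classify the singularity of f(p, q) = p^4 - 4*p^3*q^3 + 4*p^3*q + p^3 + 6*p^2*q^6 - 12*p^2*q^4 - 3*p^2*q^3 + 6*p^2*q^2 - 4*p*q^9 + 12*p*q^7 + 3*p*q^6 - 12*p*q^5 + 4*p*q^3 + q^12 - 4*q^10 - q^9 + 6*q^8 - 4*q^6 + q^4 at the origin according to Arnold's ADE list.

E6

The Hessian of f at 0 has rank 0. Corank 2; j^3 = p^3 is a perfect cube, so E-series; the 4-jet and mu = 6 give E_6.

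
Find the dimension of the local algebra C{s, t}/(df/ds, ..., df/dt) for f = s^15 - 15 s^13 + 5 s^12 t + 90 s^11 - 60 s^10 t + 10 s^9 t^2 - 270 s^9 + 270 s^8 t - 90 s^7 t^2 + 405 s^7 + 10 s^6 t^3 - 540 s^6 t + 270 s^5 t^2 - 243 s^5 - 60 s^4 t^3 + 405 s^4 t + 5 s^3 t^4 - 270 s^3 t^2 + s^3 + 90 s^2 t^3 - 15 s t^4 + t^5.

The Hessian of f at 0 has rank 0. Corank 2; j^3 = s^3 is a perfect cube, so E-series; the 5-jet and mu = 8 give E_8.

8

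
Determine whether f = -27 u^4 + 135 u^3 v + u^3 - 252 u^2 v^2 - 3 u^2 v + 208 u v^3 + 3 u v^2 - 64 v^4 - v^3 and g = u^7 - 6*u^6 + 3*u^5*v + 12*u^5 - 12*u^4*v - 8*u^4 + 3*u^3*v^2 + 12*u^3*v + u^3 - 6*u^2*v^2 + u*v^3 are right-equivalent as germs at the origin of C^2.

Yes.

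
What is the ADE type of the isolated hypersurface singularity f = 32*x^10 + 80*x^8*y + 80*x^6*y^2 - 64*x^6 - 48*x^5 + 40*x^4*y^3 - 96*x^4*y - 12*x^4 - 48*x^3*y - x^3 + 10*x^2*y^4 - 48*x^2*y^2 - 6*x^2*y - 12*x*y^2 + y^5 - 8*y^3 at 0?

E_{8}

The Hessian of f at 0 has rank 0. Corank 2; j^3 = -(x + 2*y)^3 is a perfect cube, so E-series; the 5-jet and mu = 8 give E_8.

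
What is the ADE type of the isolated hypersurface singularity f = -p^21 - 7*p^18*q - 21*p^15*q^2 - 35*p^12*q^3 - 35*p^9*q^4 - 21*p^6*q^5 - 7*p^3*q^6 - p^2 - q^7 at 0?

A6

The Hessian of f at 0 has rank 1. Corank 1: A-series; mu = 6 gives A_6.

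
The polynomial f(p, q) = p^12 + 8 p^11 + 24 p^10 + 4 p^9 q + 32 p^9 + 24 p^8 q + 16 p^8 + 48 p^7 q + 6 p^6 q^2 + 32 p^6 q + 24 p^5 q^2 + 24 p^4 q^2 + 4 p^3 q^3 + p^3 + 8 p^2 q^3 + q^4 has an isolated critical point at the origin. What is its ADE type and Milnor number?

Type E_6, Milnor number mu = 6.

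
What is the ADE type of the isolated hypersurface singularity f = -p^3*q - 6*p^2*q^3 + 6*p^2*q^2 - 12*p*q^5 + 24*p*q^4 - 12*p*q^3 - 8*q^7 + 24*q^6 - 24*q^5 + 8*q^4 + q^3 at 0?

The Hessian of f at 0 has rank 0. Corank 2; j^3 = q^3 is a perfect cube, so E-series; the 4-jet and mu = 7 give E_7.

E7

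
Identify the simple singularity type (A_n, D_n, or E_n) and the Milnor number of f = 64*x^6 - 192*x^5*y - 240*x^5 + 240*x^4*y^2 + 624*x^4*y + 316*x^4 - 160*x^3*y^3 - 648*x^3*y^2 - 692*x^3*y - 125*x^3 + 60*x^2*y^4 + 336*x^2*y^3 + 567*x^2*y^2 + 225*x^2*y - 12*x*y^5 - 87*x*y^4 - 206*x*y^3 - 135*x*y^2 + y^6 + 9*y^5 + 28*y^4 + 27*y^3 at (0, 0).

Type E_6, Milnor number mu = 6.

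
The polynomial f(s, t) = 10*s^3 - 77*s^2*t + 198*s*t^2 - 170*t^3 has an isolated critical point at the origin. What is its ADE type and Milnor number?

Type D_{4}, Milnor number mu = 4.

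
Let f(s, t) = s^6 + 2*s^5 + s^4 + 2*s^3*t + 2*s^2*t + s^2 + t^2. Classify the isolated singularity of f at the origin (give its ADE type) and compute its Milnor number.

The Hessian of f at 0 is [[2, 0], [0, 2]] with rank 2, so corank 0. A Groebner basis of the Jacobian ideal J(f) in C{s,t} is {s, t}; counting standard monomials gives mu = 1. Corank 0: nondegenerate Morse point, so A_1.

Type A_1, Milnor number mu = 1.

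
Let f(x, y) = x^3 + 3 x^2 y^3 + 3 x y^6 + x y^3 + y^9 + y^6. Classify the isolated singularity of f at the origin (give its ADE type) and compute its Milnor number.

Type E7, Milnor number mu = 7.

The Hessian of f at 0 is [[0, 0], [0, 0]] with rank 0, so corank 2. A Groebner basis of the Jacobian ideal J(f) in C{x,y} is {x^3, x*y^2, 3*x^2 + y^3}; counting standard monomials gives mu = 7. Corank 2; j^3 = x^3 is a perfect cube, so E-series; the 4-jet and mu = 7 give E_7.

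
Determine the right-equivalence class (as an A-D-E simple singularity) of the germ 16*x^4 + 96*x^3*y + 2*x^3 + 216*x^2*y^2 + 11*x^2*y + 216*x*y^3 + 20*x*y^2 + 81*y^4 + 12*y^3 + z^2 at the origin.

D_5

The Hessian of f at 0 has rank 1. Corank 2; j^3 = (x + 2*y)^2*(2*x + 3*y) has shape L^2 M (L != M), so D-series; mu = 5 gives D_5.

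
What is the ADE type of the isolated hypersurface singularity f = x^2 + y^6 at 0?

A5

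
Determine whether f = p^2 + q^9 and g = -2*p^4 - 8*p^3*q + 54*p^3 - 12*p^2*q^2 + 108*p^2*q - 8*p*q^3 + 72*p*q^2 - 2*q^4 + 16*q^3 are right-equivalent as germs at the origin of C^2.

No.

The Hessian of f at 0 has rank 1. Corank 1: A-series; mu = 8 gives A_8. The Hessian of g at 0 has rank 0. Corank 2; j^3 = 2*(3*p + 2*q)^3 is a perfect cube, so E-series; the 4-jet and mu = 6 give E_6. f is A_8 but g is E_6, hence not right-equivalent.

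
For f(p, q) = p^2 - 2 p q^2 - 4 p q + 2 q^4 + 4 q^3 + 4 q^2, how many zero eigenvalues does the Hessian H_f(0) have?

Hessian at 0 has rank 1.

1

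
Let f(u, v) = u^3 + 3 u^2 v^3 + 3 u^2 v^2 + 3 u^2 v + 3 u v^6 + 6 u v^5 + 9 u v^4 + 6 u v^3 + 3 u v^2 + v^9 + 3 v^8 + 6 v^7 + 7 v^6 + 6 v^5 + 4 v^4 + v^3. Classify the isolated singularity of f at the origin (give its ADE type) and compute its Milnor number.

The Hessian of f at 0 has rank 0. Corank 2; j^3 = (u + v)^3 is a perfect cube, so E-series; the 4-jet and mu = 6 give E_6.

Type E_6, Milnor number mu = 6.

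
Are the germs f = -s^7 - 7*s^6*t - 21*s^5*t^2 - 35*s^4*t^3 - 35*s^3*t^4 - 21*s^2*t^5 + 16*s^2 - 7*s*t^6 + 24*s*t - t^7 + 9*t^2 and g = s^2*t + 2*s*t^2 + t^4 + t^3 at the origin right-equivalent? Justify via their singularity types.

No.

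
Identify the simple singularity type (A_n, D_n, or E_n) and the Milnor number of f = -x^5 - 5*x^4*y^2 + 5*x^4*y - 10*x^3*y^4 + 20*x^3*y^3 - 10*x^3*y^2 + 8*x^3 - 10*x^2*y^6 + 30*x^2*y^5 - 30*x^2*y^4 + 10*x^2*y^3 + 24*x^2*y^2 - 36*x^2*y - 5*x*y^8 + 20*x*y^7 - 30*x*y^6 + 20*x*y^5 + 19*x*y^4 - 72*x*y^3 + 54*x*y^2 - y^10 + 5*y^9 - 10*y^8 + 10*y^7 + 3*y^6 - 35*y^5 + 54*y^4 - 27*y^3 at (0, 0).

Type E_8, Milnor number mu = 8.

The Hessian of f at 0 has rank 0. Corank 2; j^3 = (2*x - 3*y)^3 is a perfect cube, so E-series; the 5-jet and mu = 8 give E_8.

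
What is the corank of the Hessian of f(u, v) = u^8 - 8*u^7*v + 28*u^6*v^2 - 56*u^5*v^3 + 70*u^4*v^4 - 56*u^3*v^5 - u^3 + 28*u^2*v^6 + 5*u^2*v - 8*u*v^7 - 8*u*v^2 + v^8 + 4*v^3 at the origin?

The Hessian at 0 is [[0, 0], [0, 0]] of rank 0; hence corank 2.

2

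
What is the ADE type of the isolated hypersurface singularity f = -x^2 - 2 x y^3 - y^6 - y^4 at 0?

A_3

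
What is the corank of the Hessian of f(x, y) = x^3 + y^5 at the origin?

Hessian at 0 has rank 0.

2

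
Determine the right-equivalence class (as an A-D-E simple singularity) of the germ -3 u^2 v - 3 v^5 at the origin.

D6

The Hessian of f at 0 has rank 0. Corank 2; j^3 = -3*u^2*v has shape L^2 M (L != M), so D-series; mu = 6 gives D_6.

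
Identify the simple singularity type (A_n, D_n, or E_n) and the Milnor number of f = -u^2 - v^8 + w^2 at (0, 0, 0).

The Hessian of f at 0 has rank 2. Corank 1: A-series; mu = 7 gives A_7.

Type A7, Milnor number mu = 7.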